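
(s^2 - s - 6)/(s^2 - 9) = (s + 2)/(s + 3)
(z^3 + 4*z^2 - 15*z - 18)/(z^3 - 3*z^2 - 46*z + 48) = (z^2 - 2*z - 3)/(z^2 - 9*z + 8)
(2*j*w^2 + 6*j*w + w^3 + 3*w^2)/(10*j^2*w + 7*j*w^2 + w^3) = (w + 3)/(5*j + w)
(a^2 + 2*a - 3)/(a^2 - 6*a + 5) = (a + 3)/(a - 5)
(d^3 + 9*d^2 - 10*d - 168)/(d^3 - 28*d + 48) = (d + 7)/(d - 2)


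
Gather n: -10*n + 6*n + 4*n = 0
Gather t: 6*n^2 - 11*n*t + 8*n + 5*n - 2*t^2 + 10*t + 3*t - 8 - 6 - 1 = 6*n^2 + 13*n - 2*t^2 + t*(13 - 11*n) - 15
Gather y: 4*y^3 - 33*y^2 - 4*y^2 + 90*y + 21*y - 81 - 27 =4*y^3 - 37*y^2 + 111*y - 108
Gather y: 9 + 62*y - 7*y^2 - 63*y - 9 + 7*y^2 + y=0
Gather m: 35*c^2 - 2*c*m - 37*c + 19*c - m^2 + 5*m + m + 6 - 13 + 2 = 35*c^2 - 18*c - m^2 + m*(6 - 2*c) - 5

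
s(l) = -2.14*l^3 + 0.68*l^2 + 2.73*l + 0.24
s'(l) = -6.42*l^2 + 1.36*l + 2.73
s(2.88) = -37.38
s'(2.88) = -46.60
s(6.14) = -452.72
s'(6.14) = -230.95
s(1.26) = 0.48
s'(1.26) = -5.75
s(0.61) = 1.67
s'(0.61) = 1.17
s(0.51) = 1.53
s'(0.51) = 1.75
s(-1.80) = 10.01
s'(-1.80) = -20.52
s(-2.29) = 23.25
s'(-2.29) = -34.05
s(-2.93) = 51.91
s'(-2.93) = -56.37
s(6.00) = -421.14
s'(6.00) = -220.23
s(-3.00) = 55.95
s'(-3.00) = -59.13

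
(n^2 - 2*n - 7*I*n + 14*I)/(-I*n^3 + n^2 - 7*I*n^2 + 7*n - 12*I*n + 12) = (I*n^2 + n*(7 - 2*I) - 14)/(n^3 + n^2*(7 + I) + n*(12 + 7*I) + 12*I)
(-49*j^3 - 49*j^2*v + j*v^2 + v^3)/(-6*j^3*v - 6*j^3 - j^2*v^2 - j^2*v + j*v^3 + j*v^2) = (49*j^3 + 49*j^2*v - j*v^2 - v^3)/(j*(6*j^2*v + 6*j^2 + j*v^2 + j*v - v^3 - v^2))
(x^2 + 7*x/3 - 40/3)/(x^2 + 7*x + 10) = (x - 8/3)/(x + 2)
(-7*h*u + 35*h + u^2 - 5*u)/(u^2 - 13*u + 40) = (-7*h + u)/(u - 8)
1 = 1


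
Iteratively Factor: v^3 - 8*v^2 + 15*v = (v - 5)*(v^2 - 3*v) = (v - 5)*(v - 3)*(v)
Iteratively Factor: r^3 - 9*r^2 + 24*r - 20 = (r - 2)*(r^2 - 7*r + 10) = (r - 2)^2*(r - 5)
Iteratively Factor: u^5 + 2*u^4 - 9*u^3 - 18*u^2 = (u)*(u^4 + 2*u^3 - 9*u^2 - 18*u) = u^2*(u^3 + 2*u^2 - 9*u - 18) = u^2*(u + 3)*(u^2 - u - 6) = u^2*(u + 2)*(u + 3)*(u - 3)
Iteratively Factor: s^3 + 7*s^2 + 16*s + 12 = (s + 2)*(s^2 + 5*s + 6) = (s + 2)*(s + 3)*(s + 2)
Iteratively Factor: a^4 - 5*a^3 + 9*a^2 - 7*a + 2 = (a - 1)*(a^3 - 4*a^2 + 5*a - 2) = (a - 1)^2*(a^2 - 3*a + 2) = (a - 2)*(a - 1)^2*(a - 1)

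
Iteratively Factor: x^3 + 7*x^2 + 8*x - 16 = (x + 4)*(x^2 + 3*x - 4) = (x + 4)^2*(x - 1)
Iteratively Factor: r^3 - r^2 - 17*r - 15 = (r + 1)*(r^2 - 2*r - 15) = (r - 5)*(r + 1)*(r + 3)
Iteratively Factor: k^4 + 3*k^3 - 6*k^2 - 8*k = (k + 4)*(k^3 - k^2 - 2*k) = (k - 2)*(k + 4)*(k^2 + k) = k*(k - 2)*(k + 4)*(k + 1)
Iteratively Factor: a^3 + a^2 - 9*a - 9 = (a + 1)*(a^2 - 9) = (a + 1)*(a + 3)*(a - 3)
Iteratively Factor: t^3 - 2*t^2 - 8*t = (t - 4)*(t^2 + 2*t) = t*(t - 4)*(t + 2)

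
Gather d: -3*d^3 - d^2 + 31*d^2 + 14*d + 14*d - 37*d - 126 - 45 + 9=-3*d^3 + 30*d^2 - 9*d - 162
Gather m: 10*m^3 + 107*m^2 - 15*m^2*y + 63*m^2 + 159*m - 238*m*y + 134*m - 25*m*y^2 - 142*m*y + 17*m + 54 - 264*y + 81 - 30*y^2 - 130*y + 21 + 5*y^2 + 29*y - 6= 10*m^3 + m^2*(170 - 15*y) + m*(-25*y^2 - 380*y + 310) - 25*y^2 - 365*y + 150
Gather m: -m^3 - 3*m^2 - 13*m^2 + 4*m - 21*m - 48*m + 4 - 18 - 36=-m^3 - 16*m^2 - 65*m - 50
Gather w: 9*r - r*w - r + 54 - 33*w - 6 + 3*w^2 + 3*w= 8*r + 3*w^2 + w*(-r - 30) + 48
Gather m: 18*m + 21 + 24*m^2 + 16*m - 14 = 24*m^2 + 34*m + 7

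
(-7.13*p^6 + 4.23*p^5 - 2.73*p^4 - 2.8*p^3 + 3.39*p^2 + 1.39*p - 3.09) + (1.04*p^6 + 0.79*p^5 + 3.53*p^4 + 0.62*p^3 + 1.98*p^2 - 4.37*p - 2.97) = -6.09*p^6 + 5.02*p^5 + 0.8*p^4 - 2.18*p^3 + 5.37*p^2 - 2.98*p - 6.06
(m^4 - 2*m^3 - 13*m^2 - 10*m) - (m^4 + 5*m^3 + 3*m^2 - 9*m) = -7*m^3 - 16*m^2 - m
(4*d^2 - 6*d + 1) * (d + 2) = 4*d^3 + 2*d^2 - 11*d + 2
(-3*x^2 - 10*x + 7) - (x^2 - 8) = -4*x^2 - 10*x + 15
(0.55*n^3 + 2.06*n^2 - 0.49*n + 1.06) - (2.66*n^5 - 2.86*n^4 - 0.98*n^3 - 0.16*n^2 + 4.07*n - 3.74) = -2.66*n^5 + 2.86*n^4 + 1.53*n^3 + 2.22*n^2 - 4.56*n + 4.8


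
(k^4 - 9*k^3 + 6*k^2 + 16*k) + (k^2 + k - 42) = k^4 - 9*k^3 + 7*k^2 + 17*k - 42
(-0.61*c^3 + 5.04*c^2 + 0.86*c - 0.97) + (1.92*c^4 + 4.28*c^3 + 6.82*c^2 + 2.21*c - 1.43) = 1.92*c^4 + 3.67*c^3 + 11.86*c^2 + 3.07*c - 2.4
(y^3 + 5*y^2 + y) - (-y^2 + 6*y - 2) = y^3 + 6*y^2 - 5*y + 2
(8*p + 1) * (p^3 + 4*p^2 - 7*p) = 8*p^4 + 33*p^3 - 52*p^2 - 7*p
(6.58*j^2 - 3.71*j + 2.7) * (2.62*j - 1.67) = 17.2396*j^3 - 20.7088*j^2 + 13.2697*j - 4.509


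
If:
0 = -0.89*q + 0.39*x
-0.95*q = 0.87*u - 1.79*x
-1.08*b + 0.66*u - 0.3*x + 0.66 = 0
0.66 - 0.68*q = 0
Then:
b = 2.13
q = 0.97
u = 3.50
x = 2.21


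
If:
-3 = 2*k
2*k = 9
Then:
No Solution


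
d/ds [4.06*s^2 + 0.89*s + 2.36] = 8.12*s + 0.89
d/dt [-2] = 0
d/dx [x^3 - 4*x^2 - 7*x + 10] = 3*x^2 - 8*x - 7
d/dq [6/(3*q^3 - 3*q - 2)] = 18*(1 - 3*q^2)/(-3*q^3 + 3*q + 2)^2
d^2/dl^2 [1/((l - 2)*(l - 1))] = 2*((l - 2)^2 + (l - 2)*(l - 1) + (l - 1)^2)/((l - 2)^3*(l - 1)^3)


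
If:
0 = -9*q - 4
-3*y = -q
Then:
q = -4/9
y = -4/27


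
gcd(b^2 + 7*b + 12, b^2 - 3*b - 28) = b + 4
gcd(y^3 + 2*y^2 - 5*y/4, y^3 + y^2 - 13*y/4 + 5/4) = y^2 + 2*y - 5/4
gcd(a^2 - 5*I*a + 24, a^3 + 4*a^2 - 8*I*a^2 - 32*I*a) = a - 8*I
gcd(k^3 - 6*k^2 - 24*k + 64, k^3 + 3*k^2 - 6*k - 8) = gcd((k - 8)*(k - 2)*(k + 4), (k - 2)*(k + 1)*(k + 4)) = k^2 + 2*k - 8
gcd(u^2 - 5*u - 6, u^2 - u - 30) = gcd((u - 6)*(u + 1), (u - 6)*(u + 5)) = u - 6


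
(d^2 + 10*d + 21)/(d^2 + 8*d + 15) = (d + 7)/(d + 5)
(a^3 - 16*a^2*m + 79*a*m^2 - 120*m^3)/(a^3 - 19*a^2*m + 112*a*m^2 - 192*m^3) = (a - 5*m)/(a - 8*m)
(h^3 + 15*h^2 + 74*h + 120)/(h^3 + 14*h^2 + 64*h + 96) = (h + 5)/(h + 4)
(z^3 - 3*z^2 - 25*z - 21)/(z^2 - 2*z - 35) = (z^2 + 4*z + 3)/(z + 5)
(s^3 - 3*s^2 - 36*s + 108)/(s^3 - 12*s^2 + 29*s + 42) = (s^2 + 3*s - 18)/(s^2 - 6*s - 7)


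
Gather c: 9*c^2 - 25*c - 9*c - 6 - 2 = 9*c^2 - 34*c - 8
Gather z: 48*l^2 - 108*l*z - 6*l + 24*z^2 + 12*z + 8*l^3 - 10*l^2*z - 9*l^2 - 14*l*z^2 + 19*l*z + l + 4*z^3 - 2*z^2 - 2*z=8*l^3 + 39*l^2 - 5*l + 4*z^3 + z^2*(22 - 14*l) + z*(-10*l^2 - 89*l + 10)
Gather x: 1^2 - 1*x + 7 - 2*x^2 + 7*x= -2*x^2 + 6*x + 8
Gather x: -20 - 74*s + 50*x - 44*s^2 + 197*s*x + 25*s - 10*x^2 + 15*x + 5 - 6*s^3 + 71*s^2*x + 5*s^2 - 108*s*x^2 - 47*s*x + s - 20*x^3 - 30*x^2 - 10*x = -6*s^3 - 39*s^2 - 48*s - 20*x^3 + x^2*(-108*s - 40) + x*(71*s^2 + 150*s + 55) - 15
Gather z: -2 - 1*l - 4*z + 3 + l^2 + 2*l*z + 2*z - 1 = l^2 - l + z*(2*l - 2)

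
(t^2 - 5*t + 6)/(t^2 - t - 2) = (t - 3)/(t + 1)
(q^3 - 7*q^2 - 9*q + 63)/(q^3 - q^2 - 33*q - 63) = (q - 3)/(q + 3)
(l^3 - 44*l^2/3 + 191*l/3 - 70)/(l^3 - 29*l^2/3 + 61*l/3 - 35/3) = (l - 6)/(l - 1)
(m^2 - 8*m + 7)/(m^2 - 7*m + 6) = (m - 7)/(m - 6)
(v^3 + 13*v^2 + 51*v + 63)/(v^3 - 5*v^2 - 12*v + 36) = (v^2 + 10*v + 21)/(v^2 - 8*v + 12)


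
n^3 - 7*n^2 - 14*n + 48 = (n - 8)*(n - 2)*(n + 3)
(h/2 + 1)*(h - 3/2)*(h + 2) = h^3/2 + 5*h^2/4 - h - 3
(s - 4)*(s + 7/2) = s^2 - s/2 - 14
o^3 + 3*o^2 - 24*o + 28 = (o - 2)^2*(o + 7)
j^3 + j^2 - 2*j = j*(j - 1)*(j + 2)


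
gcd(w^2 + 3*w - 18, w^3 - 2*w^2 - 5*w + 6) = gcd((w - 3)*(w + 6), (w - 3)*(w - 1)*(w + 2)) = w - 3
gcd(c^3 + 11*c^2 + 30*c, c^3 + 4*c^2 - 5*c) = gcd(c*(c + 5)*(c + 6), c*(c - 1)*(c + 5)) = c^2 + 5*c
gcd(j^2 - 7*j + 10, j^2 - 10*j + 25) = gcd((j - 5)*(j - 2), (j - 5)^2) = j - 5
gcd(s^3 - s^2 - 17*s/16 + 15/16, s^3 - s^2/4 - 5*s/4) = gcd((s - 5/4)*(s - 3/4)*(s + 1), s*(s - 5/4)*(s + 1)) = s^2 - s/4 - 5/4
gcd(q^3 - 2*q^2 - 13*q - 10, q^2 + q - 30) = q - 5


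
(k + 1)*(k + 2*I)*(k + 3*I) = k^3 + k^2 + 5*I*k^2 - 6*k + 5*I*k - 6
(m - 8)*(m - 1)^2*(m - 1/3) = m^4 - 31*m^3/3 + 61*m^2/3 - 41*m/3 + 8/3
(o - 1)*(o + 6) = o^2 + 5*o - 6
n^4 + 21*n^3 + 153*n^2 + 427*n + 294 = (n + 1)*(n + 6)*(n + 7)^2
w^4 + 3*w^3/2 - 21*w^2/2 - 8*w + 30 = (w - 2)^2*(w + 5/2)*(w + 3)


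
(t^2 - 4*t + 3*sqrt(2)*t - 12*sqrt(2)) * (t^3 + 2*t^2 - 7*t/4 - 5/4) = t^5 - 2*t^4 + 3*sqrt(2)*t^4 - 39*t^3/4 - 6*sqrt(2)*t^3 - 117*sqrt(2)*t^2/4 + 23*t^2/4 + 5*t + 69*sqrt(2)*t/4 + 15*sqrt(2)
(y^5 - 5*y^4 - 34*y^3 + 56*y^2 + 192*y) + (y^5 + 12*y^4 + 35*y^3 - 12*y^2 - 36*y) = 2*y^5 + 7*y^4 + y^3 + 44*y^2 + 156*y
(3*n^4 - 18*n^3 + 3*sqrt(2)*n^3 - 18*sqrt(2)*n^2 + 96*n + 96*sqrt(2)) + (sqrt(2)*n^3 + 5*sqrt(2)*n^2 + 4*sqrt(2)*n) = 3*n^4 - 18*n^3 + 4*sqrt(2)*n^3 - 13*sqrt(2)*n^2 + 4*sqrt(2)*n + 96*n + 96*sqrt(2)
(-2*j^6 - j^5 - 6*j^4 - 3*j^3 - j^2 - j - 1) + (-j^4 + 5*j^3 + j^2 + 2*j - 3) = -2*j^6 - j^5 - 7*j^4 + 2*j^3 + j - 4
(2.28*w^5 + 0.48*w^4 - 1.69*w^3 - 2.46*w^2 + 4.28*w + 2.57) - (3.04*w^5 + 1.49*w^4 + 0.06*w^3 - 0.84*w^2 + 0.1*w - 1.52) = -0.76*w^5 - 1.01*w^4 - 1.75*w^3 - 1.62*w^2 + 4.18*w + 4.09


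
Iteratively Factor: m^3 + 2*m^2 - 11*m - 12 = (m - 3)*(m^2 + 5*m + 4) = (m - 3)*(m + 4)*(m + 1)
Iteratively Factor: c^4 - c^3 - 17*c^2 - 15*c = (c + 3)*(c^3 - 4*c^2 - 5*c) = c*(c + 3)*(c^2 - 4*c - 5) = c*(c - 5)*(c + 3)*(c + 1)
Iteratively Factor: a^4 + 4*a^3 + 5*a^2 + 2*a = (a)*(a^3 + 4*a^2 + 5*a + 2) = a*(a + 2)*(a^2 + 2*a + 1) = a*(a + 1)*(a + 2)*(a + 1)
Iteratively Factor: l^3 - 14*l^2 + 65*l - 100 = (l - 4)*(l^2 - 10*l + 25) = (l - 5)*(l - 4)*(l - 5)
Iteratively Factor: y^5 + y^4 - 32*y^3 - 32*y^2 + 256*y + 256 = (y + 4)*(y^4 - 3*y^3 - 20*y^2 + 48*y + 64) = (y - 4)*(y + 4)*(y^3 + y^2 - 16*y - 16) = (y - 4)*(y + 4)^2*(y^2 - 3*y - 4) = (y - 4)^2*(y + 4)^2*(y + 1)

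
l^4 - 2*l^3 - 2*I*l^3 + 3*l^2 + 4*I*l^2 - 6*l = l*(l - 2)*(l - 3*I)*(l + I)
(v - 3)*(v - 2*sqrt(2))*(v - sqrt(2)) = v^3 - 3*sqrt(2)*v^2 - 3*v^2 + 4*v + 9*sqrt(2)*v - 12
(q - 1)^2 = q^2 - 2*q + 1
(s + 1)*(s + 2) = s^2 + 3*s + 2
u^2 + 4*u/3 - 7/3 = (u - 1)*(u + 7/3)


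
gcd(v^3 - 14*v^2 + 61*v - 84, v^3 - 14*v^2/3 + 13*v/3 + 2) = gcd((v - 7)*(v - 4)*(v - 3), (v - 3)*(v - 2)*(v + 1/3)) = v - 3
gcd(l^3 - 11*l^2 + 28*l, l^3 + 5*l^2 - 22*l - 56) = l - 4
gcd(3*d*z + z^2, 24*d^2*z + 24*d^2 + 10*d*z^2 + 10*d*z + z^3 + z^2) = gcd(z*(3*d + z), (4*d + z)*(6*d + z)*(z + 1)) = 1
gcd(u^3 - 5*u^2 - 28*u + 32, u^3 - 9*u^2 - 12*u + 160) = u^2 - 4*u - 32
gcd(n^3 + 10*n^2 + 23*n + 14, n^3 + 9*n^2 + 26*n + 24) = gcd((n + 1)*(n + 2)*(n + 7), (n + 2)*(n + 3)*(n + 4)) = n + 2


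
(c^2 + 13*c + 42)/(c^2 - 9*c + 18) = (c^2 + 13*c + 42)/(c^2 - 9*c + 18)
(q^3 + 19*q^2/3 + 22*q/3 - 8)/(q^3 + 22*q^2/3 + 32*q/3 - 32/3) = (q + 3)/(q + 4)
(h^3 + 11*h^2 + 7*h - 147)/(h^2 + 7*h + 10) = (h^3 + 11*h^2 + 7*h - 147)/(h^2 + 7*h + 10)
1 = 1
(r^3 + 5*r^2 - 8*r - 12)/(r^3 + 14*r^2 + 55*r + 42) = (r - 2)/(r + 7)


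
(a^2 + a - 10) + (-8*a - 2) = a^2 - 7*a - 12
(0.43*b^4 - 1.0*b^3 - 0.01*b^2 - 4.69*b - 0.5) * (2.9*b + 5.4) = 1.247*b^5 - 0.578*b^4 - 5.429*b^3 - 13.655*b^2 - 26.776*b - 2.7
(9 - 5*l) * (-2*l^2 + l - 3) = 10*l^3 - 23*l^2 + 24*l - 27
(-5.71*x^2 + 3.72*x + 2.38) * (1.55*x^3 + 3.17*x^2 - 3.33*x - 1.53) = -8.8505*x^5 - 12.3347*x^4 + 34.4957*x^3 + 3.8933*x^2 - 13.617*x - 3.6414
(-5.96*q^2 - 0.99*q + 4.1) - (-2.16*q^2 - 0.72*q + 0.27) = -3.8*q^2 - 0.27*q + 3.83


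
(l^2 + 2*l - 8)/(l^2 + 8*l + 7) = (l^2 + 2*l - 8)/(l^2 + 8*l + 7)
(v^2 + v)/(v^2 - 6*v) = (v + 1)/(v - 6)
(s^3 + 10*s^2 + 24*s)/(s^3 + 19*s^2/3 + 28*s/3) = 3*(s + 6)/(3*s + 7)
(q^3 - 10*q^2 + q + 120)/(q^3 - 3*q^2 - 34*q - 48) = (q - 5)/(q + 2)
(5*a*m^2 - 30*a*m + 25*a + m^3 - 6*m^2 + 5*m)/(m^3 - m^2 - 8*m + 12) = (5*a*m^2 - 30*a*m + 25*a + m^3 - 6*m^2 + 5*m)/(m^3 - m^2 - 8*m + 12)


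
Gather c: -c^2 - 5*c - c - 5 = -c^2 - 6*c - 5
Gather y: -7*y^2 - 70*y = -7*y^2 - 70*y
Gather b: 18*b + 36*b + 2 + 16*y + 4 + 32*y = 54*b + 48*y + 6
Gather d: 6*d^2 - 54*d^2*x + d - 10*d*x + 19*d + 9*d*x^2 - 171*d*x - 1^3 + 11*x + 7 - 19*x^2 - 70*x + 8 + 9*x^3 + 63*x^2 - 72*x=d^2*(6 - 54*x) + d*(9*x^2 - 181*x + 20) + 9*x^3 + 44*x^2 - 131*x + 14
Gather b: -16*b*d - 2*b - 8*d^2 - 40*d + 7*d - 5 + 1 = b*(-16*d - 2) - 8*d^2 - 33*d - 4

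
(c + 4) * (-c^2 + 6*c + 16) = -c^3 + 2*c^2 + 40*c + 64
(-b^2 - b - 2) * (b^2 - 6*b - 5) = -b^4 + 5*b^3 + 9*b^2 + 17*b + 10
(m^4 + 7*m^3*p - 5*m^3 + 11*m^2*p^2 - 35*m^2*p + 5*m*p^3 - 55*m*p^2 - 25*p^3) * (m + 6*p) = m^5 + 13*m^4*p - 5*m^4 + 53*m^3*p^2 - 65*m^3*p + 71*m^2*p^3 - 265*m^2*p^2 + 30*m*p^4 - 355*m*p^3 - 150*p^4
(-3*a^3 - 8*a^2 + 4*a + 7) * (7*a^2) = -21*a^5 - 56*a^4 + 28*a^3 + 49*a^2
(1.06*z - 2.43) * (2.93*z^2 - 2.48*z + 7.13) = 3.1058*z^3 - 9.7487*z^2 + 13.5842*z - 17.3259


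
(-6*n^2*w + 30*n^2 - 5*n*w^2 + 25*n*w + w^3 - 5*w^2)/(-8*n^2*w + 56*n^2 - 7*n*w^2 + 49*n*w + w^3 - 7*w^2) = (-6*n*w + 30*n + w^2 - 5*w)/(-8*n*w + 56*n + w^2 - 7*w)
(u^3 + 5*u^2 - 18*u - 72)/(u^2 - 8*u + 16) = (u^2 + 9*u + 18)/(u - 4)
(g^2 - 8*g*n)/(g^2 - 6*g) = (g - 8*n)/(g - 6)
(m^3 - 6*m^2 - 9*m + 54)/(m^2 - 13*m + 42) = (m^2 - 9)/(m - 7)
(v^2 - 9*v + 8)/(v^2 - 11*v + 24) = (v - 1)/(v - 3)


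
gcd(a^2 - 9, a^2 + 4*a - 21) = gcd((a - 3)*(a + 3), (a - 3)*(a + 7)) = a - 3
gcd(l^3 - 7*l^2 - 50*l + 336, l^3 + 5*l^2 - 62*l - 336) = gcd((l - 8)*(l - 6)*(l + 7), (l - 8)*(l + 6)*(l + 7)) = l^2 - l - 56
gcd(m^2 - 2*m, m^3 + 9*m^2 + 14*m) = m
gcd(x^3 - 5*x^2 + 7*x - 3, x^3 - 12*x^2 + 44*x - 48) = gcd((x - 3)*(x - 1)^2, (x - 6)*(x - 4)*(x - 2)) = 1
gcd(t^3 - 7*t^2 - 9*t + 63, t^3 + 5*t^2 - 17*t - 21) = t - 3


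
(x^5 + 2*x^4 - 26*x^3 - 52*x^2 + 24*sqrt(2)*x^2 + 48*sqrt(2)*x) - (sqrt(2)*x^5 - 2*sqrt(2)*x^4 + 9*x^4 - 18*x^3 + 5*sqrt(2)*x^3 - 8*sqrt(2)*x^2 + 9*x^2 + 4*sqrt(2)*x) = -sqrt(2)*x^5 + x^5 - 7*x^4 + 2*sqrt(2)*x^4 - 8*x^3 - 5*sqrt(2)*x^3 - 61*x^2 + 32*sqrt(2)*x^2 + 44*sqrt(2)*x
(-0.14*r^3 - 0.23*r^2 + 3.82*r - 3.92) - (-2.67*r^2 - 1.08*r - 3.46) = -0.14*r^3 + 2.44*r^2 + 4.9*r - 0.46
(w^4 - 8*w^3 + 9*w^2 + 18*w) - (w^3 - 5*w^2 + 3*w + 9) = w^4 - 9*w^3 + 14*w^2 + 15*w - 9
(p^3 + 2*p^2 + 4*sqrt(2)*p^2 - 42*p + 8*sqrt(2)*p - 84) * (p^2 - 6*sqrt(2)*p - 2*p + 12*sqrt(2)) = p^5 - 2*sqrt(2)*p^4 - 94*p^3 + 260*sqrt(2)*p^2 + 360*p - 1008*sqrt(2)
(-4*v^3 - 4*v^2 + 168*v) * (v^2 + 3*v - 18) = -4*v^5 - 16*v^4 + 228*v^3 + 576*v^2 - 3024*v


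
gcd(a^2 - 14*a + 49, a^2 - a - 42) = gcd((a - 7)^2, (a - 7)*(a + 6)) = a - 7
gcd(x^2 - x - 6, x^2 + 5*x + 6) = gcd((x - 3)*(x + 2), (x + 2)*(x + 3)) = x + 2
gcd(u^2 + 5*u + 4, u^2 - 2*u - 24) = u + 4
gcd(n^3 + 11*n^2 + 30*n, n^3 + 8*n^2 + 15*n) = n^2 + 5*n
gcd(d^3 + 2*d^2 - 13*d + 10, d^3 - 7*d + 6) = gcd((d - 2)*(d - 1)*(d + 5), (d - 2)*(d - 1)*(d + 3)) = d^2 - 3*d + 2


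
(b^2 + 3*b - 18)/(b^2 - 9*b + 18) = (b + 6)/(b - 6)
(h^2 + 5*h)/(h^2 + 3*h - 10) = h/(h - 2)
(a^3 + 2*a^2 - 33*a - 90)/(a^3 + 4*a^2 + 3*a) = (a^2 - a - 30)/(a*(a + 1))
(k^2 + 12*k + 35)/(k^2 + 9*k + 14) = (k + 5)/(k + 2)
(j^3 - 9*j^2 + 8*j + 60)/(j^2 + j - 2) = (j^2 - 11*j + 30)/(j - 1)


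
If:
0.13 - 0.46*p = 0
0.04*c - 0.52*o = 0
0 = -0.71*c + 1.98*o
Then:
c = 0.00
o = 0.00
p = 0.28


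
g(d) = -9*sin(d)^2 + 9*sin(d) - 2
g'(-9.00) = -14.96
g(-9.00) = -7.24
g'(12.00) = 15.74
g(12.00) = -9.42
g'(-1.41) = 4.29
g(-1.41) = -19.65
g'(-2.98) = -11.74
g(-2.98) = -3.68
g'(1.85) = 2.29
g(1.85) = -1.66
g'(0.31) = 3.34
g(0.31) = -0.09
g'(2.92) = -4.92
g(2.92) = -0.46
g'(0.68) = -1.80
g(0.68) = 0.10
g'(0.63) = -1.30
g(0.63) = 0.18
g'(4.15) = -12.92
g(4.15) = -16.06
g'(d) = -18*sin(d)*cos(d) + 9*cos(d)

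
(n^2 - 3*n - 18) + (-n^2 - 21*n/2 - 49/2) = -27*n/2 - 85/2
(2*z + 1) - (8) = 2*z - 7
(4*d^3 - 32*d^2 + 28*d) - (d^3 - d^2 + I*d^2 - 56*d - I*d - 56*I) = 3*d^3 - 31*d^2 - I*d^2 + 84*d + I*d + 56*I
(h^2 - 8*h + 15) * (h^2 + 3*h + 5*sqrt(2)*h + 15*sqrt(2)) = h^4 - 5*h^3 + 5*sqrt(2)*h^3 - 25*sqrt(2)*h^2 - 9*h^2 - 45*sqrt(2)*h + 45*h + 225*sqrt(2)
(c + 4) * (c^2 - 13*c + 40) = c^3 - 9*c^2 - 12*c + 160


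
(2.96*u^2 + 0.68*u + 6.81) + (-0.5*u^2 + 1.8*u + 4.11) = 2.46*u^2 + 2.48*u + 10.92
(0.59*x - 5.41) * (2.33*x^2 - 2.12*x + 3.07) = 1.3747*x^3 - 13.8561*x^2 + 13.2805*x - 16.6087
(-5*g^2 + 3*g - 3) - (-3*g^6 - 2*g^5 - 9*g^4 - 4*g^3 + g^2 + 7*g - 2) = 3*g^6 + 2*g^5 + 9*g^4 + 4*g^3 - 6*g^2 - 4*g - 1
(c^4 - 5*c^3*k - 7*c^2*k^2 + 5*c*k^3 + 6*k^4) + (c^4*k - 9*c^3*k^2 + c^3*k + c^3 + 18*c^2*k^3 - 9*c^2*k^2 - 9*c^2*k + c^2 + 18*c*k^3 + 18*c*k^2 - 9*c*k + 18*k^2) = c^4*k + c^4 - 9*c^3*k^2 - 4*c^3*k + c^3 + 18*c^2*k^3 - 16*c^2*k^2 - 9*c^2*k + c^2 + 23*c*k^3 + 18*c*k^2 - 9*c*k + 6*k^4 + 18*k^2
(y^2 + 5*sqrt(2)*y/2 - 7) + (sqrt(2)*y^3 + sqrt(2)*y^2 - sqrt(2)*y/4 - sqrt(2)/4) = sqrt(2)*y^3 + y^2 + sqrt(2)*y^2 + 9*sqrt(2)*y/4 - 7 - sqrt(2)/4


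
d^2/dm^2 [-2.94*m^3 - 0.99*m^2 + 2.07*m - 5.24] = -17.64*m - 1.98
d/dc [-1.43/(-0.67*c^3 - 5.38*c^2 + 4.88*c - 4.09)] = (-2.8743*c^2 - 15.3868*c + 6.9784)/(0.67*c^3 + 5.38*c^2 - 4.88*c + 4.09)^2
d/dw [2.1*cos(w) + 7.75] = -2.1*sin(w)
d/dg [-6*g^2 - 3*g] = -12*g - 3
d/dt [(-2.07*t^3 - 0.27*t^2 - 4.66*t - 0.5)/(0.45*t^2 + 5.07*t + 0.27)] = (-0.9315*t^4 - 20.9898*t^3 - 0.9486*t^2 + 0.304199999999998*t + 1.2768)/(0.2025*t^4 + 4.563*t^3 + 25.9479*t^2 + 2.7378*t + 0.0729)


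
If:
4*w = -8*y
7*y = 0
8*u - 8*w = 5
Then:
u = 5/8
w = 0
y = 0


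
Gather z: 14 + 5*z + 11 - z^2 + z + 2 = -z^2 + 6*z + 27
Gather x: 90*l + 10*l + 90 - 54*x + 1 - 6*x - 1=100*l - 60*x + 90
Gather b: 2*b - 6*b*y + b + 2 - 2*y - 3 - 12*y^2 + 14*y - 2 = b*(3 - 6*y) - 12*y^2 + 12*y - 3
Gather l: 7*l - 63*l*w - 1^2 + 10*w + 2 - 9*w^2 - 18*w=l*(7 - 63*w) - 9*w^2 - 8*w + 1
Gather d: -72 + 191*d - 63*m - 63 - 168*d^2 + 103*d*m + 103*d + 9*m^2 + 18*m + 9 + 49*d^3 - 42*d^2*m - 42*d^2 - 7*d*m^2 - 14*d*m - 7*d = 49*d^3 + d^2*(-42*m - 210) + d*(-7*m^2 + 89*m + 287) + 9*m^2 - 45*m - 126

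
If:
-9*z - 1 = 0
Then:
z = -1/9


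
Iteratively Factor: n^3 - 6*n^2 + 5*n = (n)*(n^2 - 6*n + 5) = n*(n - 1)*(n - 5)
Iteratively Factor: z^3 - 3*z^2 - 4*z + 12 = (z - 2)*(z^2 - z - 6) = (z - 2)*(z + 2)*(z - 3)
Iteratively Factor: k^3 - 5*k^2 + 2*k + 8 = (k + 1)*(k^2 - 6*k + 8) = (k - 4)*(k + 1)*(k - 2)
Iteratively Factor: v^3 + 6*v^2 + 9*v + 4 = (v + 1)*(v^2 + 5*v + 4) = (v + 1)*(v + 4)*(v + 1)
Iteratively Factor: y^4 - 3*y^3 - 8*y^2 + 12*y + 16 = (y + 1)*(y^3 - 4*y^2 - 4*y + 16) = (y + 1)*(y + 2)*(y^2 - 6*y + 8) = (y - 4)*(y + 1)*(y + 2)*(y - 2)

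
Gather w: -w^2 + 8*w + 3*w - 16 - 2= -w^2 + 11*w - 18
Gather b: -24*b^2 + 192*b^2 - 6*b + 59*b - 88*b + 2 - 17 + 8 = 168*b^2 - 35*b - 7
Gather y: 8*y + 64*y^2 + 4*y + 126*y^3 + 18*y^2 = 126*y^3 + 82*y^2 + 12*y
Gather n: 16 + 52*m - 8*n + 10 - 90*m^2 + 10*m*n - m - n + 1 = -90*m^2 + 51*m + n*(10*m - 9) + 27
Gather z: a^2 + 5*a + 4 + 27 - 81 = a^2 + 5*a - 50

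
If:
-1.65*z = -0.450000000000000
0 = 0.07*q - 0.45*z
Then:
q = 1.75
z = 0.27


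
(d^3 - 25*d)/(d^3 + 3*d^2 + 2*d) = (d^2 - 25)/(d^2 + 3*d + 2)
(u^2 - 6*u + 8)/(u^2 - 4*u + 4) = (u - 4)/(u - 2)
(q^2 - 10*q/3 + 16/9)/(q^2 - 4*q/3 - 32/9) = (3*q - 2)/(3*q + 4)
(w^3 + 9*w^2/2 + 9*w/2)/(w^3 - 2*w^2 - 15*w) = (w + 3/2)/(w - 5)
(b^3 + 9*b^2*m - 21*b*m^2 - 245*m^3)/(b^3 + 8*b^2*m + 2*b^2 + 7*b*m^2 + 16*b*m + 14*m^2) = (b^2 + 2*b*m - 35*m^2)/(b^2 + b*m + 2*b + 2*m)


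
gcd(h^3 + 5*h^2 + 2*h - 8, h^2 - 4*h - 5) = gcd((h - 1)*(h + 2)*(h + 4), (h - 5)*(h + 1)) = 1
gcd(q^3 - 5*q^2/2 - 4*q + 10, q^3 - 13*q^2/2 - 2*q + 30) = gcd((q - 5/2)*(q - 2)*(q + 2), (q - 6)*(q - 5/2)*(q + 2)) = q^2 - q/2 - 5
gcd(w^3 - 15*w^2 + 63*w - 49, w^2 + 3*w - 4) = w - 1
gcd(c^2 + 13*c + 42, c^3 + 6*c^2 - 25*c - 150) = c + 6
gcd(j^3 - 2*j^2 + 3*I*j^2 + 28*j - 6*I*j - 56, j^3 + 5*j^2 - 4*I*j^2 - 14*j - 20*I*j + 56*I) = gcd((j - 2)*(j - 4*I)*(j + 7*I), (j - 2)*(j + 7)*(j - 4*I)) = j^2 + j*(-2 - 4*I) + 8*I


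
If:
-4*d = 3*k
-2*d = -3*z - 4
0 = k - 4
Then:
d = -3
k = 4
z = -10/3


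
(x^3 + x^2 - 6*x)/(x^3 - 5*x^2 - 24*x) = (x - 2)/(x - 8)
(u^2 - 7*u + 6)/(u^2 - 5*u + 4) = (u - 6)/(u - 4)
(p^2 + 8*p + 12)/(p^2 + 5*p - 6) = (p + 2)/(p - 1)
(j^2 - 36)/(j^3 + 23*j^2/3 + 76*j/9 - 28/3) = 9*(j - 6)/(9*j^2 + 15*j - 14)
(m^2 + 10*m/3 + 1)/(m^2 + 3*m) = (m + 1/3)/m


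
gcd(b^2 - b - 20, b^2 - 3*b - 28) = b + 4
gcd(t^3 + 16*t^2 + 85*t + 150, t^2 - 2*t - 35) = t + 5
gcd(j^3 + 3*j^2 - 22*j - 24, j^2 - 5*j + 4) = j - 4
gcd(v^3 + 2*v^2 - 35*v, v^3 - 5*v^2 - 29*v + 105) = 1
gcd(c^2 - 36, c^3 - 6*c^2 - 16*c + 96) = c - 6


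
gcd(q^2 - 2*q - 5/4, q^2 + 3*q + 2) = 1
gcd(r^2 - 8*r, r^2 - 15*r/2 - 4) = r - 8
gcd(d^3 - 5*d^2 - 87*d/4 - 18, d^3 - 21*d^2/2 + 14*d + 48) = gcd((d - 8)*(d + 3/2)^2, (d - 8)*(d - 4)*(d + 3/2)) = d^2 - 13*d/2 - 12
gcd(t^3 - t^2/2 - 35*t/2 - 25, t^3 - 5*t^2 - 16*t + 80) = t - 5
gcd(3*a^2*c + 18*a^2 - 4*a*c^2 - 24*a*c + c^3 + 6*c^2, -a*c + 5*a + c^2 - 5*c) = a - c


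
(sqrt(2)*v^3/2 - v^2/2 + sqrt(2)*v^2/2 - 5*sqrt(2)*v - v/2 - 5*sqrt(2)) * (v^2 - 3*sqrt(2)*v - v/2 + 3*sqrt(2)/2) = sqrt(2)*v^5/2 - 7*v^4/2 + sqrt(2)*v^4/4 - 15*sqrt(2)*v^3/4 - 7*v^3/4 - 7*sqrt(2)*v^2/4 + 127*v^2/4 + 7*sqrt(2)*v/4 + 15*v - 15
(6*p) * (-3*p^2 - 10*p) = -18*p^3 - 60*p^2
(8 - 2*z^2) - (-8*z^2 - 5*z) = 6*z^2 + 5*z + 8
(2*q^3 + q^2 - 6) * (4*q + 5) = 8*q^4 + 14*q^3 + 5*q^2 - 24*q - 30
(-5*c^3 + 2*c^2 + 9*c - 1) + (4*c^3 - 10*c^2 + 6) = -c^3 - 8*c^2 + 9*c + 5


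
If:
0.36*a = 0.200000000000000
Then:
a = 0.56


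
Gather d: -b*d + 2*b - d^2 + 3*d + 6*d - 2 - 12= 2*b - d^2 + d*(9 - b) - 14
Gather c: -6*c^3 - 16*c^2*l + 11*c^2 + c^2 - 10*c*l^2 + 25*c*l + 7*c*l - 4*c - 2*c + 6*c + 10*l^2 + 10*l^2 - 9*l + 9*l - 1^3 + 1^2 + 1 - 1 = -6*c^3 + c^2*(12 - 16*l) + c*(-10*l^2 + 32*l) + 20*l^2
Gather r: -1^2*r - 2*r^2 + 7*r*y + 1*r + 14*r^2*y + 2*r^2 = 14*r^2*y + 7*r*y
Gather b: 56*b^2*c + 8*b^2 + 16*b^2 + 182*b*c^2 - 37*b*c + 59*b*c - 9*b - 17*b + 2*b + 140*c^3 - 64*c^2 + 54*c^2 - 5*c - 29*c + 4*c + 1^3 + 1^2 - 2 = b^2*(56*c + 24) + b*(182*c^2 + 22*c - 24) + 140*c^3 - 10*c^2 - 30*c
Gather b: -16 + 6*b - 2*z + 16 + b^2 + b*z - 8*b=b^2 + b*(z - 2) - 2*z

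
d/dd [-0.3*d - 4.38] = -0.300000000000000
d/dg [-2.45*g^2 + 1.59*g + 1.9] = 1.59 - 4.9*g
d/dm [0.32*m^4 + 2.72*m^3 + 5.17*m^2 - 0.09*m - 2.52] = 1.28*m^3 + 8.16*m^2 + 10.34*m - 0.09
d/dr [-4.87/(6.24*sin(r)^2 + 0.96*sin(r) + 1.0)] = (60.7776*sin(r) + 4.6752)*cos(r)/(6.24*sin(r)^2 + 0.96*sin(r) + 1.0)^2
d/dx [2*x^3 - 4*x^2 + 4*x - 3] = 6*x^2 - 8*x + 4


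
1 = 1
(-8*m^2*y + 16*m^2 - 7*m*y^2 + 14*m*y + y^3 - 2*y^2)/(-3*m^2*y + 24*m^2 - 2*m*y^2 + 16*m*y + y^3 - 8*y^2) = (-8*m*y + 16*m + y^2 - 2*y)/(-3*m*y + 24*m + y^2 - 8*y)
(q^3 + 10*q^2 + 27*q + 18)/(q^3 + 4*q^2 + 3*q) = (q + 6)/q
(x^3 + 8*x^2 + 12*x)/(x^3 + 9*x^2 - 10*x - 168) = x*(x + 2)/(x^2 + 3*x - 28)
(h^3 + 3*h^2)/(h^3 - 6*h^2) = (h + 3)/(h - 6)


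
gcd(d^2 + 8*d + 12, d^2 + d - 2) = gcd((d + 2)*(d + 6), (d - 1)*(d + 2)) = d + 2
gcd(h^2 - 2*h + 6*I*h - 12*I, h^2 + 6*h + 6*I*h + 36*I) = h + 6*I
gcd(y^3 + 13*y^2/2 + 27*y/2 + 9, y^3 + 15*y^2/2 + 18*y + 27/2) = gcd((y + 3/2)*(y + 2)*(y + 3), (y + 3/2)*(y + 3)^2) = y^2 + 9*y/2 + 9/2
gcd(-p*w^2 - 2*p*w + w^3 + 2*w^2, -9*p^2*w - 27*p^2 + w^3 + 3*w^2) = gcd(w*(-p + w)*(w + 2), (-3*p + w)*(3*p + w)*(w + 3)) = 1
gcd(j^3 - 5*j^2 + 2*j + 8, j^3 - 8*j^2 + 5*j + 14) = j^2 - j - 2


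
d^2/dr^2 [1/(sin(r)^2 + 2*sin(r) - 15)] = 2*(-2*sin(r)^4 - 3*sin(r)^3 - 29*sin(r)^2 - 9*sin(r) + 19)/(sin(r)^2 + 2*sin(r) - 15)^3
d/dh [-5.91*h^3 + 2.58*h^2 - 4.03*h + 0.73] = -17.73*h^2 + 5.16*h - 4.03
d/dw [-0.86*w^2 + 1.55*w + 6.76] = 1.55 - 1.72*w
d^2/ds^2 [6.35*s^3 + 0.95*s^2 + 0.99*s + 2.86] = 38.1*s + 1.9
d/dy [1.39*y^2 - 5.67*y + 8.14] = 2.78*y - 5.67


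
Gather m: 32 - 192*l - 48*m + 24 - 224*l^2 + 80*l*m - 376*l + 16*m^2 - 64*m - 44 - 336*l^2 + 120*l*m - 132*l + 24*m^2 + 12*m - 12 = -560*l^2 - 700*l + 40*m^2 + m*(200*l - 100)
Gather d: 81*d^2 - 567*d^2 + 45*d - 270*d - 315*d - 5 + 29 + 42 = -486*d^2 - 540*d + 66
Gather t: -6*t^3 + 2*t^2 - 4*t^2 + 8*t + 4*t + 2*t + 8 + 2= -6*t^3 - 2*t^2 + 14*t + 10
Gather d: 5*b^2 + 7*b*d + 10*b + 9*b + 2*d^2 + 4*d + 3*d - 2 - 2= 5*b^2 + 19*b + 2*d^2 + d*(7*b + 7) - 4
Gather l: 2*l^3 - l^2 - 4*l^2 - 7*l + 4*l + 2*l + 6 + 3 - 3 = 2*l^3 - 5*l^2 - l + 6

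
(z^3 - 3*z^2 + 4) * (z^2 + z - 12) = z^5 - 2*z^4 - 15*z^3 + 40*z^2 + 4*z - 48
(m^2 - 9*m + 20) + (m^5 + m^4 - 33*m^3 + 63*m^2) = m^5 + m^4 - 33*m^3 + 64*m^2 - 9*m + 20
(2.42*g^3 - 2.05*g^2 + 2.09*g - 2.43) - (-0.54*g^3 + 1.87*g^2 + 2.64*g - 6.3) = 2.96*g^3 - 3.92*g^2 - 0.55*g + 3.87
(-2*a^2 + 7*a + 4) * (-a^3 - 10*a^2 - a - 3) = 2*a^5 + 13*a^4 - 72*a^3 - 41*a^2 - 25*a - 12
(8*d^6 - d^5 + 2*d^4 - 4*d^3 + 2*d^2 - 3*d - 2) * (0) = 0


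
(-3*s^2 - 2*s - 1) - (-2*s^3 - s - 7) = 2*s^3 - 3*s^2 - s + 6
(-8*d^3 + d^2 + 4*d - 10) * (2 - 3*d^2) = 24*d^5 - 3*d^4 - 28*d^3 + 32*d^2 + 8*d - 20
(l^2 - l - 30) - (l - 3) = l^2 - 2*l - 27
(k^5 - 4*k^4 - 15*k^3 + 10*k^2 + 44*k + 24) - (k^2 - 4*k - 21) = k^5 - 4*k^4 - 15*k^3 + 9*k^2 + 48*k + 45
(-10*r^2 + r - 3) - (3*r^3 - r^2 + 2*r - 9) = -3*r^3 - 9*r^2 - r + 6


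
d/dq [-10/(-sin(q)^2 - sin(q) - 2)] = -10*(2*sin(q) + 1)*cos(q)/(sin(q)^2 + sin(q) + 2)^2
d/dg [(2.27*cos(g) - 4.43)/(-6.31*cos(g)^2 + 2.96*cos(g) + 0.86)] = (-14.3237*cos(g)^2 + 55.9066*cos(g) - 15.065)*sin(g)/(39.8161*cos(g)^4 - 37.3552*cos(g)^3 - 2.0916*cos(g)^2 + 5.0912*cos(g) + 0.7396)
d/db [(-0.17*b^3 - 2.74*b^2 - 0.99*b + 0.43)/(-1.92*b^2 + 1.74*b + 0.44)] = (0.3264*b^4 - 0.5916*b^3 - 6.8928*b^2 - 0.76*b - 1.1838)/(3.6864*b^4 - 6.6816*b^3 + 1.338*b^2 + 1.5312*b + 0.1936)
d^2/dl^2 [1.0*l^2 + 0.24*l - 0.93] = 2.00000000000000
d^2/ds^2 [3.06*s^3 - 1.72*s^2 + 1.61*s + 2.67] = 18.36*s - 3.44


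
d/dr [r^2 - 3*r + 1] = 2*r - 3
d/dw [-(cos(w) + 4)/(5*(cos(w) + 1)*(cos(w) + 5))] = (sin(w)^2 - 8*cos(w) - 20)*sin(w)/(5*(cos(w) + 1)^2*(cos(w) + 5)^2)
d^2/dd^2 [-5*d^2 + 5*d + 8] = -10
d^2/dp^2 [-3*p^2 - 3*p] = -6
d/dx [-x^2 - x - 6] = -2*x - 1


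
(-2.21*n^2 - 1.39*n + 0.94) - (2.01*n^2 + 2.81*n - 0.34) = -4.22*n^2 - 4.2*n + 1.28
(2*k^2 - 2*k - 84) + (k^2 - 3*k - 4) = 3*k^2 - 5*k - 88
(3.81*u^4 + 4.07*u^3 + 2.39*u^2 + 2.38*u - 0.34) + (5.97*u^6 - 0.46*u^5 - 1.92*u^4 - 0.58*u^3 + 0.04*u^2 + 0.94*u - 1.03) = 5.97*u^6 - 0.46*u^5 + 1.89*u^4 + 3.49*u^3 + 2.43*u^2 + 3.32*u - 1.37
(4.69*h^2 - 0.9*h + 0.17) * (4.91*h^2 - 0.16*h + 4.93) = 23.0279*h^4 - 5.1694*h^3 + 24.1004*h^2 - 4.4642*h + 0.8381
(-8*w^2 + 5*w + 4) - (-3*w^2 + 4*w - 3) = -5*w^2 + w + 7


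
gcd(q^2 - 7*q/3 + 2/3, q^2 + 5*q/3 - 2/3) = q - 1/3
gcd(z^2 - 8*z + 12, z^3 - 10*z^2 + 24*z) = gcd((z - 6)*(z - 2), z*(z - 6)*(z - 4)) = z - 6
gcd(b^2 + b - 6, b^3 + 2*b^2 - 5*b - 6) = b^2 + b - 6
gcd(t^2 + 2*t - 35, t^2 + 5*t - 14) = t + 7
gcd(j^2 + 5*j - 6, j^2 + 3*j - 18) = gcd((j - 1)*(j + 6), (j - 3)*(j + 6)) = j + 6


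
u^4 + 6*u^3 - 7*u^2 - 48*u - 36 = (u - 3)*(u + 1)*(u + 2)*(u + 6)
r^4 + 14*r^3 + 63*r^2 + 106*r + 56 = (r + 1)*(r + 2)*(r + 4)*(r + 7)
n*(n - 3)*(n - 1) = n^3 - 4*n^2 + 3*n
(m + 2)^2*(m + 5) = m^3 + 9*m^2 + 24*m + 20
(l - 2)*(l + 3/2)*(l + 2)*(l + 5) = l^4 + 13*l^3/2 + 7*l^2/2 - 26*l - 30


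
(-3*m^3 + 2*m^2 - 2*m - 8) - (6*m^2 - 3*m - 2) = -3*m^3 - 4*m^2 + m - 6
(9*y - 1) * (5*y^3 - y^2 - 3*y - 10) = 45*y^4 - 14*y^3 - 26*y^2 - 87*y + 10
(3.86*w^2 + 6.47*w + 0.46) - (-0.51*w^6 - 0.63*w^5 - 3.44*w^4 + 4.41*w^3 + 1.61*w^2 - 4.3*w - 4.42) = 0.51*w^6 + 0.63*w^5 + 3.44*w^4 - 4.41*w^3 + 2.25*w^2 + 10.77*w + 4.88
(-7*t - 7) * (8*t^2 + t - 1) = -56*t^3 - 63*t^2 + 7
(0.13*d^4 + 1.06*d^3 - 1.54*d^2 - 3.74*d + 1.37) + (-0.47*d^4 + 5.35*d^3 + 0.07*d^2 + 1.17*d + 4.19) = -0.34*d^4 + 6.41*d^3 - 1.47*d^2 - 2.57*d + 5.56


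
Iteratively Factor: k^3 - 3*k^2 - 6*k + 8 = (k - 1)*(k^2 - 2*k - 8) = (k - 1)*(k + 2)*(k - 4)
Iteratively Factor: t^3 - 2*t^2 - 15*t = (t - 5)*(t^2 + 3*t) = (t - 5)*(t + 3)*(t)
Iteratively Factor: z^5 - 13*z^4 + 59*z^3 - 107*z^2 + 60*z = (z - 5)*(z^4 - 8*z^3 + 19*z^2 - 12*z) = (z - 5)*(z - 3)*(z^3 - 5*z^2 + 4*z) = z*(z - 5)*(z - 3)*(z^2 - 5*z + 4) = z*(z - 5)*(z - 3)*(z - 1)*(z - 4)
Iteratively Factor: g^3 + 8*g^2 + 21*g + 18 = (g + 3)*(g^2 + 5*g + 6) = (g + 2)*(g + 3)*(g + 3)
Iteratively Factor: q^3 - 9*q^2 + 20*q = (q - 5)*(q^2 - 4*q) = q*(q - 5)*(q - 4)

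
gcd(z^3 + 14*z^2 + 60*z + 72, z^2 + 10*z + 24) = z + 6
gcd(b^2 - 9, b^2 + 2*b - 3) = b + 3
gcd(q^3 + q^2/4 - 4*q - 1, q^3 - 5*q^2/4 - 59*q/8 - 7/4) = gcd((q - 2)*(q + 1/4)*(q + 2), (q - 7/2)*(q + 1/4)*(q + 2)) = q^2 + 9*q/4 + 1/2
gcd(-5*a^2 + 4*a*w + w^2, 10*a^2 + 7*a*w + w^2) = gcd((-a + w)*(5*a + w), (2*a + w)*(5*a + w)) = 5*a + w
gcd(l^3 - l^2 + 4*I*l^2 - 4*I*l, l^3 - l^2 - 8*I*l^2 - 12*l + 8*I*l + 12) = l - 1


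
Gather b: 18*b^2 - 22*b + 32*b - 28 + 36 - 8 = 18*b^2 + 10*b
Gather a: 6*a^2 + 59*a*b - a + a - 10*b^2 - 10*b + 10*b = 6*a^2 + 59*a*b - 10*b^2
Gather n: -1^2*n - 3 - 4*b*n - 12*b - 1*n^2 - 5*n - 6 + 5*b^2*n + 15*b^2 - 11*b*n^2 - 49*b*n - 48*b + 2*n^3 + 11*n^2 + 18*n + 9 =15*b^2 - 60*b + 2*n^3 + n^2*(10 - 11*b) + n*(5*b^2 - 53*b + 12)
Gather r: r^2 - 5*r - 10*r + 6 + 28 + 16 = r^2 - 15*r + 50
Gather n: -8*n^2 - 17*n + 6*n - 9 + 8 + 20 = -8*n^2 - 11*n + 19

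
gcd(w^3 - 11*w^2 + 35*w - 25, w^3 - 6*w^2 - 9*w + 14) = w - 1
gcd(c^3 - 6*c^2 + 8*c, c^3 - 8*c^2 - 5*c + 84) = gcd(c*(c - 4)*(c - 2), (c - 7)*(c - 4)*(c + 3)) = c - 4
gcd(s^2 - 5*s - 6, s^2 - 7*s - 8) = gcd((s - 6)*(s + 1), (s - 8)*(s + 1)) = s + 1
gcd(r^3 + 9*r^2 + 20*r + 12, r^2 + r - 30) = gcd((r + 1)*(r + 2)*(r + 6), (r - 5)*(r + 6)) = r + 6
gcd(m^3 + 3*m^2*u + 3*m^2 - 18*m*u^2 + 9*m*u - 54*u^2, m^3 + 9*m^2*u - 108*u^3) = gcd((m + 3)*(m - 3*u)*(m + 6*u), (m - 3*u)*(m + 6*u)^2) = -m^2 - 3*m*u + 18*u^2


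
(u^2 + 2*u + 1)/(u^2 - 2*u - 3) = (u + 1)/(u - 3)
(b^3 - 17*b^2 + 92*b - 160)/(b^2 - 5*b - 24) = (b^2 - 9*b + 20)/(b + 3)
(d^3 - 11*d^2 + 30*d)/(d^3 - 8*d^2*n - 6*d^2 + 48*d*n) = (d - 5)/(d - 8*n)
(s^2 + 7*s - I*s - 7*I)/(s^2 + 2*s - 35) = (s - I)/(s - 5)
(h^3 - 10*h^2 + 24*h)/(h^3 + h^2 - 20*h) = (h - 6)/(h + 5)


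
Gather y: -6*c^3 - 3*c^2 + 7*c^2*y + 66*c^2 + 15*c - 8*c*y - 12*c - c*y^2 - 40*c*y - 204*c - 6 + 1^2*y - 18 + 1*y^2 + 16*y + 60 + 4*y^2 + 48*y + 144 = -6*c^3 + 63*c^2 - 201*c + y^2*(5 - c) + y*(7*c^2 - 48*c + 65) + 180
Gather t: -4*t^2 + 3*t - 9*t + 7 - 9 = -4*t^2 - 6*t - 2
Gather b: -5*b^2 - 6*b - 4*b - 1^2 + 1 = -5*b^2 - 10*b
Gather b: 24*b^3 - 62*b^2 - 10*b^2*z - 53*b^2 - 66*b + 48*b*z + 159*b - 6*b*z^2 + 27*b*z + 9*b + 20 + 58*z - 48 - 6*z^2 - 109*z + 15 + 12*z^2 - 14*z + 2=24*b^3 + b^2*(-10*z - 115) + b*(-6*z^2 + 75*z + 102) + 6*z^2 - 65*z - 11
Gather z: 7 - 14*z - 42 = -14*z - 35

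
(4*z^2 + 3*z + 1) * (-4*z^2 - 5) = -16*z^4 - 12*z^3 - 24*z^2 - 15*z - 5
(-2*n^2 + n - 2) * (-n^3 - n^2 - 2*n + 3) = 2*n^5 + n^4 + 5*n^3 - 6*n^2 + 7*n - 6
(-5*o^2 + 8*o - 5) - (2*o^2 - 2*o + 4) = -7*o^2 + 10*o - 9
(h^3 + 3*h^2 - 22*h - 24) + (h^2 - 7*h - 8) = h^3 + 4*h^2 - 29*h - 32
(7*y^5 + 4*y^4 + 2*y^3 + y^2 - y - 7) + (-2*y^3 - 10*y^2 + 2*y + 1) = 7*y^5 + 4*y^4 - 9*y^2 + y - 6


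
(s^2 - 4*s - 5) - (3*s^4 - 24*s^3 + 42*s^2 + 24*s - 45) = -3*s^4 + 24*s^3 - 41*s^2 - 28*s + 40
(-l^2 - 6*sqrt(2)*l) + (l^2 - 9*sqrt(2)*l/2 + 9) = -21*sqrt(2)*l/2 + 9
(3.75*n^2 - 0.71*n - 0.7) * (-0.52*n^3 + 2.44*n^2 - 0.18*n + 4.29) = -1.95*n^5 + 9.5192*n^4 - 2.0434*n^3 + 14.5073*n^2 - 2.9199*n - 3.003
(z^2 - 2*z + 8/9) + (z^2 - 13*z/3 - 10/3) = 2*z^2 - 19*z/3 - 22/9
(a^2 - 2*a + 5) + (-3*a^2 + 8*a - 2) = -2*a^2 + 6*a + 3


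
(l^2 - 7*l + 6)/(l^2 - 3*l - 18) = (l - 1)/(l + 3)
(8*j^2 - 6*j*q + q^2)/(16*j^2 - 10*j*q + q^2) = (-4*j + q)/(-8*j + q)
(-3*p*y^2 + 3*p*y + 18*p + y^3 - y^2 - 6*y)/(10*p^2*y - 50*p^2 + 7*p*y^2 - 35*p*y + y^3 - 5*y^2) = (-3*p*y^2 + 3*p*y + 18*p + y^3 - y^2 - 6*y)/(10*p^2*y - 50*p^2 + 7*p*y^2 - 35*p*y + y^3 - 5*y^2)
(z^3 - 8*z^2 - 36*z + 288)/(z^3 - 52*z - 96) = (z - 6)/(z + 2)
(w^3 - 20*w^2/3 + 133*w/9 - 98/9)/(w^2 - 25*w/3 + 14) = (3*w^2 - 13*w + 14)/(3*(w - 6))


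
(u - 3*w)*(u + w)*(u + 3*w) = u^3 + u^2*w - 9*u*w^2 - 9*w^3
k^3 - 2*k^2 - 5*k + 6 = (k - 3)*(k - 1)*(k + 2)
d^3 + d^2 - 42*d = d*(d - 6)*(d + 7)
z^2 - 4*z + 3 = (z - 3)*(z - 1)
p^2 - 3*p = p*(p - 3)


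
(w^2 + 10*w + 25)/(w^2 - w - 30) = (w + 5)/(w - 6)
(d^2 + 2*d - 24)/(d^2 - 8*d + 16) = (d + 6)/(d - 4)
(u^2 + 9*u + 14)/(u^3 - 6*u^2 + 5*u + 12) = (u^2 + 9*u + 14)/(u^3 - 6*u^2 + 5*u + 12)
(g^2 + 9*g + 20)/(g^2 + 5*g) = (g + 4)/g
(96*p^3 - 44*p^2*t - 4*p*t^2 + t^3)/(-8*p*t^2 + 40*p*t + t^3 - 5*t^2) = (-12*p^2 + 4*p*t + t^2)/(t*(t - 5))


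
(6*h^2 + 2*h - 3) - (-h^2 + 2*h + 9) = 7*h^2 - 12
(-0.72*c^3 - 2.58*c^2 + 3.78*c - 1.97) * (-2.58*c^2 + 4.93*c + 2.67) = 1.8576*c^5 + 3.1068*c^4 - 24.3942*c^3 + 16.8294*c^2 + 0.3805*c - 5.2599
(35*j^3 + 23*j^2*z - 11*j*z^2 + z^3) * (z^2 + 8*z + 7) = 35*j^3*z^2 + 280*j^3*z + 245*j^3 + 23*j^2*z^3 + 184*j^2*z^2 + 161*j^2*z - 11*j*z^4 - 88*j*z^3 - 77*j*z^2 + z^5 + 8*z^4 + 7*z^3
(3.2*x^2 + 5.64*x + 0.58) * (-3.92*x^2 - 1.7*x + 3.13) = -12.544*x^4 - 27.5488*x^3 - 1.8456*x^2 + 16.6672*x + 1.8154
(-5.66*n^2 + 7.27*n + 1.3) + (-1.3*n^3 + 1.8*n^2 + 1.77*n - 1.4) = -1.3*n^3 - 3.86*n^2 + 9.04*n - 0.0999999999999999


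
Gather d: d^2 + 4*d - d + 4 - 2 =d^2 + 3*d + 2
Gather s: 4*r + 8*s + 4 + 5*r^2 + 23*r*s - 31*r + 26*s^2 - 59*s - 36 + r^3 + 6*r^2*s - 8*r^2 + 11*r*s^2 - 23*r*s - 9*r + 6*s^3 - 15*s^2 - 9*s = r^3 - 3*r^2 - 36*r + 6*s^3 + s^2*(11*r + 11) + s*(6*r^2 - 60) - 32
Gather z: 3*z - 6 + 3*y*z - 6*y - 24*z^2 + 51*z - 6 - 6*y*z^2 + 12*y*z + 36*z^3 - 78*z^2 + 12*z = -6*y + 36*z^3 + z^2*(-6*y - 102) + z*(15*y + 66) - 12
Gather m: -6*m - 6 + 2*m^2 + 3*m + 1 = 2*m^2 - 3*m - 5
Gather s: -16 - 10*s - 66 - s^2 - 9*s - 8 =-s^2 - 19*s - 90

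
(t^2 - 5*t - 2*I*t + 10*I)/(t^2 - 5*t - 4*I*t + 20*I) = (t - 2*I)/(t - 4*I)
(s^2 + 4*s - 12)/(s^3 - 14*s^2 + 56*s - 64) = (s + 6)/(s^2 - 12*s + 32)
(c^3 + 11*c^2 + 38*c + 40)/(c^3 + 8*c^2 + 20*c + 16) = (c + 5)/(c + 2)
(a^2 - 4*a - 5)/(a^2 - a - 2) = (a - 5)/(a - 2)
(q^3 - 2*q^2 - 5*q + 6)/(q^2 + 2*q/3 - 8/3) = 3*(q^2 - 4*q + 3)/(3*q - 4)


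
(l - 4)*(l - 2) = l^2 - 6*l + 8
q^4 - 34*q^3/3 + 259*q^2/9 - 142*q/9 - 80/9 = (q - 8)*(q - 2)*(q - 5/3)*(q + 1/3)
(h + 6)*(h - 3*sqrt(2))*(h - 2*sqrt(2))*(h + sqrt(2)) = h^4 - 4*sqrt(2)*h^3 + 6*h^3 - 24*sqrt(2)*h^2 + 2*h^2 + 12*h + 12*sqrt(2)*h + 72*sqrt(2)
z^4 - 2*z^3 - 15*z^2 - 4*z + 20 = (z - 5)*(z - 1)*(z + 2)^2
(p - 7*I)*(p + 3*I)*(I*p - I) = I*p^3 + 4*p^2 - I*p^2 - 4*p + 21*I*p - 21*I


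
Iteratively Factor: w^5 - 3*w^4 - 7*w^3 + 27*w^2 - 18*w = (w)*(w^4 - 3*w^3 - 7*w^2 + 27*w - 18) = w*(w - 2)*(w^3 - w^2 - 9*w + 9) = w*(w - 3)*(w - 2)*(w^2 + 2*w - 3) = w*(w - 3)*(w - 2)*(w - 1)*(w + 3)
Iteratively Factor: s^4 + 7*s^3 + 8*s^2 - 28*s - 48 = (s + 4)*(s^3 + 3*s^2 - 4*s - 12) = (s - 2)*(s + 4)*(s^2 + 5*s + 6) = (s - 2)*(s + 3)*(s + 4)*(s + 2)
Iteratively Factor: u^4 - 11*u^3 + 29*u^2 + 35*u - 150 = (u + 2)*(u^3 - 13*u^2 + 55*u - 75) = (u - 3)*(u + 2)*(u^2 - 10*u + 25) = (u - 5)*(u - 3)*(u + 2)*(u - 5)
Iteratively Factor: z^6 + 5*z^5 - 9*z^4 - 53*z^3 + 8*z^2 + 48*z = (z - 3)*(z^5 + 8*z^4 + 15*z^3 - 8*z^2 - 16*z) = (z - 3)*(z - 1)*(z^4 + 9*z^3 + 24*z^2 + 16*z) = z*(z - 3)*(z - 1)*(z^3 + 9*z^2 + 24*z + 16) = z*(z - 3)*(z - 1)*(z + 1)*(z^2 + 8*z + 16) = z*(z - 3)*(z - 1)*(z + 1)*(z + 4)*(z + 4)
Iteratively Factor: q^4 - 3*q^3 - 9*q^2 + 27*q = (q)*(q^3 - 3*q^2 - 9*q + 27) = q*(q + 3)*(q^2 - 6*q + 9) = q*(q - 3)*(q + 3)*(q - 3)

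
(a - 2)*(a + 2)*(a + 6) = a^3 + 6*a^2 - 4*a - 24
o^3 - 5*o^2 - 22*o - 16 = (o - 8)*(o + 1)*(o + 2)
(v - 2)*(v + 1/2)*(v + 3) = v^3 + 3*v^2/2 - 11*v/2 - 3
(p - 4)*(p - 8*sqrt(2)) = p^2 - 8*sqrt(2)*p - 4*p + 32*sqrt(2)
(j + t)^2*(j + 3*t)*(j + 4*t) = j^4 + 9*j^3*t + 27*j^2*t^2 + 31*j*t^3 + 12*t^4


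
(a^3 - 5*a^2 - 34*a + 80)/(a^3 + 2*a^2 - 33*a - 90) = (a^2 - 10*a + 16)/(a^2 - 3*a - 18)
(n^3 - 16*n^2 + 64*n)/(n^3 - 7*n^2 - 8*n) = (n - 8)/(n + 1)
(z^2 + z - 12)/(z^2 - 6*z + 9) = (z + 4)/(z - 3)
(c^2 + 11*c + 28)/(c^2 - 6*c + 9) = (c^2 + 11*c + 28)/(c^2 - 6*c + 9)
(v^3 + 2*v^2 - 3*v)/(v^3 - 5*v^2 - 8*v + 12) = v*(v + 3)/(v^2 - 4*v - 12)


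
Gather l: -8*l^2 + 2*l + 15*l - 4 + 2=-8*l^2 + 17*l - 2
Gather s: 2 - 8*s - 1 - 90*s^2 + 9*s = -90*s^2 + s + 1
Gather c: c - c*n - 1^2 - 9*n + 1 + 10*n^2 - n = c*(1 - n) + 10*n^2 - 10*n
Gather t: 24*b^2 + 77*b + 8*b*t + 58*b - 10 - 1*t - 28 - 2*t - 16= 24*b^2 + 135*b + t*(8*b - 3) - 54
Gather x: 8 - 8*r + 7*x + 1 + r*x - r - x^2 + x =-9*r - x^2 + x*(r + 8) + 9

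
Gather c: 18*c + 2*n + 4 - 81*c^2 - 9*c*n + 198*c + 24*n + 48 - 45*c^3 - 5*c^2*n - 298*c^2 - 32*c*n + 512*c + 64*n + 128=-45*c^3 + c^2*(-5*n - 379) + c*(728 - 41*n) + 90*n + 180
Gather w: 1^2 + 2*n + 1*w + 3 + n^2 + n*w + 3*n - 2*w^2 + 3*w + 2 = n^2 + 5*n - 2*w^2 + w*(n + 4) + 6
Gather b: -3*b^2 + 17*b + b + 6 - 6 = -3*b^2 + 18*b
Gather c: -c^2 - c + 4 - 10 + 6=-c^2 - c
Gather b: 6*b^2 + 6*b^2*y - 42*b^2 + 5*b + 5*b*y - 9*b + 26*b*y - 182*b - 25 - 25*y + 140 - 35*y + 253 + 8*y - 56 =b^2*(6*y - 36) + b*(31*y - 186) - 52*y + 312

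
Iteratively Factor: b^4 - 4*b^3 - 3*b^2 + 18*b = (b)*(b^3 - 4*b^2 - 3*b + 18) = b*(b + 2)*(b^2 - 6*b + 9) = b*(b - 3)*(b + 2)*(b - 3)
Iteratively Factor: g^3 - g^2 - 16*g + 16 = (g + 4)*(g^2 - 5*g + 4) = (g - 4)*(g + 4)*(g - 1)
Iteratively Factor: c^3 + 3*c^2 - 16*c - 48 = (c + 3)*(c^2 - 16) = (c + 3)*(c + 4)*(c - 4)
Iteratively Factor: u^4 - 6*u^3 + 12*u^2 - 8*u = (u - 2)*(u^3 - 4*u^2 + 4*u) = (u - 2)^2*(u^2 - 2*u) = (u - 2)^3*(u)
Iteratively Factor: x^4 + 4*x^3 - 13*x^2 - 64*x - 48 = (x + 4)*(x^3 - 13*x - 12) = (x - 4)*(x + 4)*(x^2 + 4*x + 3) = (x - 4)*(x + 1)*(x + 4)*(x + 3)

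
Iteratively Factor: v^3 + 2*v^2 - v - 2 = (v + 2)*(v^2 - 1) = (v - 1)*(v + 2)*(v + 1)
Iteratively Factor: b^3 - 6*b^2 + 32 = (b - 4)*(b^2 - 2*b - 8) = (b - 4)^2*(b + 2)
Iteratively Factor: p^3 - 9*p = (p + 3)*(p^2 - 3*p) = p*(p + 3)*(p - 3)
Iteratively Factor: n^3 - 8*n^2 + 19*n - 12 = (n - 3)*(n^2 - 5*n + 4) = (n - 3)*(n - 1)*(n - 4)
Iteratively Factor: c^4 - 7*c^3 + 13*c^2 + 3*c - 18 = (c - 3)*(c^3 - 4*c^2 + c + 6) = (c - 3)*(c + 1)*(c^2 - 5*c + 6) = (c - 3)^2*(c + 1)*(c - 2)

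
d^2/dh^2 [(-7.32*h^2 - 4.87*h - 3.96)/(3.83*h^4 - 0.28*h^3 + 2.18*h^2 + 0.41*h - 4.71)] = (-644.258088*h^8 - 810.150708*h^7 - 957.128032*h^6 + 19.0759559999999*h^5 - 3709.336986*h^4 - 1642.3971*h^3 - 1341.308016*h^2 - 289.927116*h - 426.236466)/(56.181887*h^12 - 12.321876*h^11 + 96.835422*h^10 + 3.993803*h^9 - 154.791849*h^8 + 46.949964*h^7 - 226.271719*h^6 - 21.422526*h^5 + 192.087519*h^4 - 43.824511*h^3 + 142.708761*h^2 + 27.286443*h - 104.487111)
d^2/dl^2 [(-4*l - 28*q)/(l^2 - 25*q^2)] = 8*(-4*l^2*(l + 7*q) + (3*l + 7*q)*(l^2 - 25*q^2))/(l^2 - 25*q^2)^3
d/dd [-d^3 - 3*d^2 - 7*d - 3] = -3*d^2 - 6*d - 7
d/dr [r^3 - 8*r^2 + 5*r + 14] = 3*r^2 - 16*r + 5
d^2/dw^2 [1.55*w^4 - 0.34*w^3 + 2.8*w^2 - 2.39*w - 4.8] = 18.6*w^2 - 2.04*w + 5.6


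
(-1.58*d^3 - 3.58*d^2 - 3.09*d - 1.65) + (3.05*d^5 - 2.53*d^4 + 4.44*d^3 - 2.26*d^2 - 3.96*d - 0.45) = 3.05*d^5 - 2.53*d^4 + 2.86*d^3 - 5.84*d^2 - 7.05*d - 2.1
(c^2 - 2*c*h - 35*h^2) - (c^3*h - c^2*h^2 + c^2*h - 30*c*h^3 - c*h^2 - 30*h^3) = -c^3*h + c^2*h^2 - c^2*h + c^2 + 30*c*h^3 + c*h^2 - 2*c*h + 30*h^3 - 35*h^2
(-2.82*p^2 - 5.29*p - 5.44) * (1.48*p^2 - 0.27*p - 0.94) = -4.1736*p^4 - 7.0678*p^3 - 3.9721*p^2 + 6.4414*p + 5.1136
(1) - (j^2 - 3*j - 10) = -j^2 + 3*j + 11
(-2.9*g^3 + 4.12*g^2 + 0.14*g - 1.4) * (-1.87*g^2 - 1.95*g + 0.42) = 5.423*g^5 - 2.0494*g^4 - 9.5138*g^3 + 4.0754*g^2 + 2.7888*g - 0.588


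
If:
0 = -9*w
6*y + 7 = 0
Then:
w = 0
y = -7/6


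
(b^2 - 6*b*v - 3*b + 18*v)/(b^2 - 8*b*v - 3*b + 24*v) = (-b + 6*v)/(-b + 8*v)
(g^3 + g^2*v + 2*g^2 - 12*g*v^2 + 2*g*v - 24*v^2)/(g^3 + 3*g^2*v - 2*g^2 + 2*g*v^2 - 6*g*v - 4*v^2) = (g^3 + g^2*v + 2*g^2 - 12*g*v^2 + 2*g*v - 24*v^2)/(g^3 + 3*g^2*v - 2*g^2 + 2*g*v^2 - 6*g*v - 4*v^2)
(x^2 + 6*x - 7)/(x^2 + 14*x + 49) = (x - 1)/(x + 7)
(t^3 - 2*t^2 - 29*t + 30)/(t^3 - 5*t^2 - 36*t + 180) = (t^2 + 4*t - 5)/(t^2 + t - 30)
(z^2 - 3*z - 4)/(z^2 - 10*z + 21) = (z^2 - 3*z - 4)/(z^2 - 10*z + 21)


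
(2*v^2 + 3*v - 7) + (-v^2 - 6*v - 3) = v^2 - 3*v - 10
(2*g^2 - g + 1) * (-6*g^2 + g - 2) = -12*g^4 + 8*g^3 - 11*g^2 + 3*g - 2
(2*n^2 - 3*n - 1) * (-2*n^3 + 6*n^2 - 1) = -4*n^5 + 18*n^4 - 16*n^3 - 8*n^2 + 3*n + 1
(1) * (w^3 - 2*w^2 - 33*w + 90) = w^3 - 2*w^2 - 33*w + 90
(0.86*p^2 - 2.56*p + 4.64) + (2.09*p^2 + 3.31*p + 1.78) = 2.95*p^2 + 0.75*p + 6.42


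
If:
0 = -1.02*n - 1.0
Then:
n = -0.98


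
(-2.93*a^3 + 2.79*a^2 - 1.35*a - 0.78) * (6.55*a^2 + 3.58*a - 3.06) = -19.1915*a^5 + 7.7851*a^4 + 10.1115*a^3 - 18.4794*a^2 + 1.3386*a + 2.3868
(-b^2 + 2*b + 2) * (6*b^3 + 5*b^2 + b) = -6*b^5 + 7*b^4 + 21*b^3 + 12*b^2 + 2*b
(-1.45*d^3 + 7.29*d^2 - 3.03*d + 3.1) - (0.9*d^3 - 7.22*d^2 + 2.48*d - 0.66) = -2.35*d^3 + 14.51*d^2 - 5.51*d + 3.76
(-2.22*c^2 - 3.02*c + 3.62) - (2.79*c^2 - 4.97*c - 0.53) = -5.01*c^2 + 1.95*c + 4.15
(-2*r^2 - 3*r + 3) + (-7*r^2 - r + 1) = -9*r^2 - 4*r + 4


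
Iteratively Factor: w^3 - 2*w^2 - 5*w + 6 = (w + 2)*(w^2 - 4*w + 3) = (w - 3)*(w + 2)*(w - 1)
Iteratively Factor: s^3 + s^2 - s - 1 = (s + 1)*(s^2 - 1) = (s + 1)^2*(s - 1)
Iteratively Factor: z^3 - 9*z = (z - 3)*(z^2 + 3*z) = z*(z - 3)*(z + 3)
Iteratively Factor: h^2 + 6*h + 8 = (h + 2)*(h + 4)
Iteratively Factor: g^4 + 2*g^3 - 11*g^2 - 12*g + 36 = (g - 2)*(g^3 + 4*g^2 - 3*g - 18) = (g - 2)*(g + 3)*(g^2 + g - 6) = (g - 2)^2*(g + 3)*(g + 3)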